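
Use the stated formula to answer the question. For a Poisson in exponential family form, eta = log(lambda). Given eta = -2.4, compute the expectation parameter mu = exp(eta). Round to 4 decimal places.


Expectation parameter for Poisson exponential family:
mu = exp(eta).
eta = -2.4.
mu = exp(-2.4) = 0.0907

0.0907


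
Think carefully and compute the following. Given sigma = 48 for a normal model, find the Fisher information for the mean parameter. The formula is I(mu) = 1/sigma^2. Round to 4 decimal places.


The Fisher information for the mean of a normal distribution is I(mu) = 1/sigma^2.
sigma = 48, so sigma^2 = 2304.
I(mu) = 1/2304 = 0.0004

0.0004


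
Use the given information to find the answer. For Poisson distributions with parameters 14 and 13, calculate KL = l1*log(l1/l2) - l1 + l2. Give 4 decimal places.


KL divergence for Poisson:
KL = l1*log(l1/l2) - l1 + l2.
l1 = 14, l2 = 13.
log(14/13) = 0.074108.
l1*log(l1/l2) = 14 * 0.074108 = 1.037512.
KL = 1.037512 - 14 + 13 = 0.0375

0.0375


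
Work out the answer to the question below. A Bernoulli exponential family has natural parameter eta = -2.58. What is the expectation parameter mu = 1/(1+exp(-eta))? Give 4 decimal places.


Dual coordinate (expectation parameter) for Bernoulli:
mu = 1/(1+exp(-eta)).
eta = -2.58.
exp(-eta) = exp(2.58) = 13.197138.
mu = 1/(1+13.197138) = 0.0704

0.0704


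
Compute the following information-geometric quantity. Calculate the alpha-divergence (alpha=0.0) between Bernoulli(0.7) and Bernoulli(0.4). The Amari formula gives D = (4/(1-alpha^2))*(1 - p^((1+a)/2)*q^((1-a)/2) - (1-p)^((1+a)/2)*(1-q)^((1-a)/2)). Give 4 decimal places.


Amari alpha-divergence:
D = (4/(1-alpha^2))*(1 - p^((1+a)/2)*q^((1-a)/2) - (1-p)^((1+a)/2)*(1-q)^((1-a)/2)).
alpha = 0.0, p = 0.7, q = 0.4.
e1 = (1+alpha)/2 = 0.5, e2 = (1-alpha)/2 = 0.5.
t1 = p^e1 * q^e2 = 0.7^0.5 * 0.4^0.5 = 0.52915.
t2 = (1-p)^e1 * (1-q)^e2 = 0.3^0.5 * 0.6^0.5 = 0.424264.
4/(1-alpha^2) = 4.0.
D = 4.0*(1 - 0.52915 - 0.424264) = 0.1863

0.1863


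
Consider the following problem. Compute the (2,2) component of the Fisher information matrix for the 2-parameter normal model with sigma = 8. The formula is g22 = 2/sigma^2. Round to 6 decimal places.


For the 2-parameter normal family, the Fisher metric has:
  g11 = 1/sigma^2, g22 = 2/sigma^2.
sigma = 8, sigma^2 = 64.
g22 = 0.031250

0.031250


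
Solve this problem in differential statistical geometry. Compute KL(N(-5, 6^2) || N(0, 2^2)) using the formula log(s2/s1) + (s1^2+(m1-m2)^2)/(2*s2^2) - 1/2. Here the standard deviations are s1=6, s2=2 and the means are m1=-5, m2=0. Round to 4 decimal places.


KL divergence between normal distributions:
KL = log(s2/s1) + (s1^2 + (m1-m2)^2)/(2*s2^2) - 1/2.
log(2/6) = -1.098612.
(6^2 + (-5-0)^2)/(2*2^2) = (36 + 25)/8 = 7.625.
KL = -1.098612 + 7.625 - 0.5 = 6.0264

6.0264


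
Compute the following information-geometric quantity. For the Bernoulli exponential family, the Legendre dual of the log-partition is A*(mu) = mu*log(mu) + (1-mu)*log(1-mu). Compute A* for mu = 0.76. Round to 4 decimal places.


Legendre transform for Bernoulli:
A*(mu) = mu*log(mu) + (1-mu)*log(1-mu).
mu = 0.76, 1-mu = 0.24.
mu*log(mu) = 0.76*log(0.76) = -0.208572.
(1-mu)*log(1-mu) = 0.24*log(0.24) = -0.342508.
A* = -0.208572 + -0.342508 = -0.5511

-0.5511


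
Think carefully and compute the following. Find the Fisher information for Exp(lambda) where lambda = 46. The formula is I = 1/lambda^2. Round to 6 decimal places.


Fisher information for exponential: I(lambda) = 1/lambda^2.
lambda = 46, lambda^2 = 2116.
I = 1/2116 = 0.000473

0.000473


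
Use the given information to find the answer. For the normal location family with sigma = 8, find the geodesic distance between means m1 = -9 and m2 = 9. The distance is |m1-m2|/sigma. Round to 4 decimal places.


On the fixed-variance normal subfamily, geodesic distance = |m1-m2|/sigma.
|-9 - 9| = 18.
sigma = 8.
d = 18/8 = 2.2500

2.2500


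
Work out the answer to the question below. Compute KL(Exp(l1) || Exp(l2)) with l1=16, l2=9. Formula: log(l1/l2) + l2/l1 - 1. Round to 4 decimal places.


KL divergence for exponential family:
KL = log(l1/l2) + l2/l1 - 1.
log(16/9) = 0.575364.
9/16 = 0.5625.
KL = 0.575364 + 0.5625 - 1 = 0.1379

0.1379


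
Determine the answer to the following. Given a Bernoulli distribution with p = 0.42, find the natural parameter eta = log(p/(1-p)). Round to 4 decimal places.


Natural parameter for Bernoulli: eta = log(p/(1-p)).
p = 0.42, 1-p = 0.58.
p/(1-p) = 0.724138.
eta = log(0.724138) = -0.3228

-0.3228


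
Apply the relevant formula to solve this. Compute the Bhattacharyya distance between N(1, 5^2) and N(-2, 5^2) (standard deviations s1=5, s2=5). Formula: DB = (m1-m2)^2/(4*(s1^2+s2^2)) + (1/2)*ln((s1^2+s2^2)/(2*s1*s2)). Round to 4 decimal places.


Bhattacharyya distance between two Gaussians:
DB = (m1-m2)^2/(4*(s1^2+s2^2)) + (1/2)*ln((s1^2+s2^2)/(2*s1*s2)).
(m1-m2)^2 = (3)^2 = 9.
s1^2+s2^2 = 25 + 25 = 50.
term1 = 9/200 = 0.045.
term2 = 0.5*ln(50/50.0) = 0.0.
DB = 0.045 + 0.0 = 0.0450

0.0450


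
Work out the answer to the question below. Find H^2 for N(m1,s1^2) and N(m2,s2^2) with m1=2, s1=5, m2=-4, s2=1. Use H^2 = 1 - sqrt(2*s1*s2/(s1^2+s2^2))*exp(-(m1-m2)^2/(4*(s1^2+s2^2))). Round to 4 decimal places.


Squared Hellinger distance for Gaussians:
H^2 = 1 - sqrt(2*s1*s2/(s1^2+s2^2)) * exp(-(m1-m2)^2/(4*(s1^2+s2^2))).
s1^2 = 25, s2^2 = 1, s1^2+s2^2 = 26.
sqrt(2*5*1/(26)) = 0.620174.
(m1-m2)^2 = (6)^2 = 36.
exp(-36/(4*26)) = exp(-0.346154) = 0.707404.
H^2 = 1 - 0.620174*0.707404 = 0.5613

0.5613


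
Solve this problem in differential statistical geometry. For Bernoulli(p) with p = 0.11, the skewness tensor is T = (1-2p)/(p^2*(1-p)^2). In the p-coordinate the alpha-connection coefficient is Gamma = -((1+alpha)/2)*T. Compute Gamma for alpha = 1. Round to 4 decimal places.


Skewness (Amari-Chentsov) tensor: T = (1-2p)/(p^2*(1-p)^2).
p = 0.11, 1-2p = 0.78, p^2 = 0.0121, (1-p)^2 = 0.7921.
T = 0.78/(0.0121 * 0.7921) = 81.382161.
In the p-coordinate, Gamma^(alpha) = Gamma^(0) - (alpha/2)*T with Gamma^(0) = (1/2)*g'(p) = -T/2,
so Gamma^(alpha) = -((1+alpha)/2)*T.
alpha = 1, -(1+alpha)/2 = -1.0.
Gamma = -1.0 * 81.382161 = -81.3822

-81.3822


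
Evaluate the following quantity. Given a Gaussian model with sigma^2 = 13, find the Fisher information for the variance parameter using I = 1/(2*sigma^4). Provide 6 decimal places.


Fisher information for variance: I(sigma^2) = 1/(2*sigma^4).
sigma^2 = 13, so sigma^4 = 169.
I = 1/(2*169) = 1/338 = 0.002959

0.002959


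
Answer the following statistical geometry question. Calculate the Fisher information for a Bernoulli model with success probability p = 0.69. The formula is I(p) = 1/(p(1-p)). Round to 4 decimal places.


For Bernoulli(p), Fisher information is I(p) = 1/(p*(1-p)).
p = 0.69, 1-p = 0.31.
p*(1-p) = 0.2139.
I(p) = 1/0.2139 = 4.6751

4.6751


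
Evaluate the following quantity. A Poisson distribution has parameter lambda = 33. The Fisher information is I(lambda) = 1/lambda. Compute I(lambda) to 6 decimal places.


Fisher information for Poisson: I(lambda) = 1/lambda.
lambda = 33.
I(lambda) = 1/33 = 0.030303

0.030303


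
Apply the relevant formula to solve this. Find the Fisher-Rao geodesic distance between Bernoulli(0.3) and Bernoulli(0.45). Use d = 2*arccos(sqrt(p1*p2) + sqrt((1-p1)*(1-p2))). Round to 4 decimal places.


Geodesic distance on Bernoulli manifold:
d(p1,p2) = 2*arccos(sqrt(p1*p2) + sqrt((1-p1)*(1-p2))).
sqrt(p1*p2) = sqrt(0.3*0.45) = 0.367423.
sqrt((1-p1)*(1-p2)) = sqrt(0.7*0.55) = 0.620484.
arg = 0.367423 + 0.620484 = 0.987907.
d = 2*arccos(0.987907) = 0.3113

0.3113


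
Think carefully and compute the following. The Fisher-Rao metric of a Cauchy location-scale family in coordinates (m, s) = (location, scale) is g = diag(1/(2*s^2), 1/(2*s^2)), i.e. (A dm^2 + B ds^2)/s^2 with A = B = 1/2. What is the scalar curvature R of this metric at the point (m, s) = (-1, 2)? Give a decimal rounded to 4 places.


The metric has the form g = (A dm^2 + B ds^2)/s^2 with A = 1/2, B = 1/2.
Substitute u = sqrt(A/B)*m: g = B*(du^2 + ds^2)/s^2, i.e. B times the
Poincare upper half-plane metric, which has constant Gaussian curvature -1.
Scaling a 2D metric by a constant c divides the Gaussian curvature by c,
so K = -1/B = -1/(1/2) = -2.0000 everywhere (the point (m, s) = (-1, 2) is irrelevant:
the curvature is constant).
Scalar curvature in dimension 2: R = 2K = -2/(1/2) = -4.0000.

-4.0000


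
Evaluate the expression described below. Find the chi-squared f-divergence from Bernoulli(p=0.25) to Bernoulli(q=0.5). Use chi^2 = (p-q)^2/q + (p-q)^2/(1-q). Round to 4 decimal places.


Chi-squared divergence between Bernoulli distributions:
chi^2 = (p-q)^2/q + (p-q)^2/(1-q).
p = 0.25, q = 0.5, p-q = -0.25.
(p-q)^2 = 0.0625.
term1 = 0.0625/0.5 = 0.125.
term2 = 0.0625/0.5 = 0.125.
chi^2 = 0.125 + 0.125 = 0.2500

0.2500


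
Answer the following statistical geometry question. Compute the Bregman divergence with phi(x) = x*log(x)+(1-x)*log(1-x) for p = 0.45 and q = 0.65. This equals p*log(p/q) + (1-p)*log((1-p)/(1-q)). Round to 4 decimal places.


Bregman divergence with negative entropy generator:
D = p*log(p/q) + (1-p)*log((1-p)/(1-q)).
p = 0.45, q = 0.65.
p*log(p/q) = 0.45*log(0.45/0.65) = -0.165476.
(1-p)*log((1-p)/(1-q)) = 0.55*log(0.55/0.35) = 0.248592.
D = -0.165476 + 0.248592 = 0.0831

0.0831


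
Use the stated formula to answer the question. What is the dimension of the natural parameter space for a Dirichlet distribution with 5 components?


Exponential family dimension calculation:
Dirichlet with 5 components has 5 natural parameters.

5


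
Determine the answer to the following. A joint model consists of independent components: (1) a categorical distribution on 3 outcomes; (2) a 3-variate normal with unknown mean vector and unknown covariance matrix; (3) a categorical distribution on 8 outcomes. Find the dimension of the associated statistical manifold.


The dimension of a statistical manifold equals the number of free
(independent) real parameters of the model. For a product of independent
blocks the parameter counts add.
- categorical on 3 outcomes (probabilities sum to 1): 3-1 = 2.
- 3-variate normal: 3 (mean) + 3*4/2 = 6 (symmetric covariance) = 9.
- categorical on 8 outcomes (probabilities sum to 1): 8-1 = 7.
Total = 2 + 9 + 7 = 18.
Dimension = 18

18


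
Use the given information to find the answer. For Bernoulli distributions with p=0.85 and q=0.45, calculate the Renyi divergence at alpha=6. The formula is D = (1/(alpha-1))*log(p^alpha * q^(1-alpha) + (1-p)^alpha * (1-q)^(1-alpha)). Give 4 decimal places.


Renyi divergence of order alpha between Bernoulli distributions:
D = (1/(alpha-1))*log(p^alpha * q^(1-alpha) + (1-p)^alpha * (1-q)^(1-alpha)).
alpha = 6, p = 0.85, q = 0.45.
p^alpha * q^(1-alpha) = 0.85^6 * 0.45^-5 = 20.438593.
(1-p)^alpha * (1-q)^(1-alpha) = 0.15^6 * 0.55^-5 = 0.000226.
sum = 20.438593 + 0.000226 = 20.438819.
D = (1/5)*log(20.438819) = 0.6035

0.6035


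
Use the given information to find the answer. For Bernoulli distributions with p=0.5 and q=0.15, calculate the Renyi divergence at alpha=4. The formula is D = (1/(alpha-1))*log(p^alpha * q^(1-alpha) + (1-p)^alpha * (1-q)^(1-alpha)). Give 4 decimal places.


Renyi divergence of order alpha between Bernoulli distributions:
D = (1/(alpha-1))*log(p^alpha * q^(1-alpha) + (1-p)^alpha * (1-q)^(1-alpha)).
alpha = 4, p = 0.5, q = 0.15.
p^alpha * q^(1-alpha) = 0.5^4 * 0.15^-3 = 18.518519.
(1-p)^alpha * (1-q)^(1-alpha) = 0.5^4 * 0.85^-3 = 0.101771.
sum = 18.518519 + 0.101771 = 18.620289.
D = (1/3)*log(18.620289) = 0.9748

0.9748


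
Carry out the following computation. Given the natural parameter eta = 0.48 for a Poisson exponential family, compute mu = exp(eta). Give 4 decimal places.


Expectation parameter for Poisson exponential family:
mu = exp(eta).
eta = 0.48.
mu = exp(0.48) = 1.6161

1.6161


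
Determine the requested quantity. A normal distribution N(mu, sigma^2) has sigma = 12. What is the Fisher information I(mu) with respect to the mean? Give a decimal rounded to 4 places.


The Fisher information for the mean of a normal distribution is I(mu) = 1/sigma^2.
sigma = 12, so sigma^2 = 144.
I(mu) = 1/144 = 0.0069

0.0069


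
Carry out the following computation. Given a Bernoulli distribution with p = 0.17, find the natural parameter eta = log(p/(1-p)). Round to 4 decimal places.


Natural parameter for Bernoulli: eta = log(p/(1-p)).
p = 0.17, 1-p = 0.83.
p/(1-p) = 0.204819.
eta = log(0.204819) = -1.5856

-1.5856


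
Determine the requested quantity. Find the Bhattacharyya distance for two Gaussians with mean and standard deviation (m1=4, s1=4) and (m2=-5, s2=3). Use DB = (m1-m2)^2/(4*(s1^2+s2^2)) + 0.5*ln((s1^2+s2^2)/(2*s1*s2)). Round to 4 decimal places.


Bhattacharyya distance between two Gaussians:
DB = (m1-m2)^2/(4*(s1^2+s2^2)) + (1/2)*ln((s1^2+s2^2)/(2*s1*s2)).
(m1-m2)^2 = (9)^2 = 81.
s1^2+s2^2 = 16 + 9 = 25.
term1 = 81/100 = 0.81.
term2 = 0.5*ln(25/24.0) = 0.020411.
DB = 0.81 + 0.020411 = 0.8304

0.8304


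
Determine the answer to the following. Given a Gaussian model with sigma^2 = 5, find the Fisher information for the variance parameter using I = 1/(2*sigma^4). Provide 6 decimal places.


Fisher information for variance: I(sigma^2) = 1/(2*sigma^4).
sigma^2 = 5, so sigma^4 = 25.
I = 1/(2*25) = 1/50 = 0.020000

0.020000


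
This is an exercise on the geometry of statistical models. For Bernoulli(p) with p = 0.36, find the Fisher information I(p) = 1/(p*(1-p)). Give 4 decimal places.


For Bernoulli(p), Fisher information is I(p) = 1/(p*(1-p)).
p = 0.36, 1-p = 0.64.
p*(1-p) = 0.2304.
I(p) = 1/0.2304 = 4.3403

4.3403


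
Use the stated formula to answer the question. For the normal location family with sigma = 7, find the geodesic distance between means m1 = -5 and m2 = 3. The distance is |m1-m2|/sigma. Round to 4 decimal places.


On the fixed-variance normal subfamily, geodesic distance = |m1-m2|/sigma.
|-5 - 3| = 8.
sigma = 7.
d = 8/7 = 1.1429

1.1429


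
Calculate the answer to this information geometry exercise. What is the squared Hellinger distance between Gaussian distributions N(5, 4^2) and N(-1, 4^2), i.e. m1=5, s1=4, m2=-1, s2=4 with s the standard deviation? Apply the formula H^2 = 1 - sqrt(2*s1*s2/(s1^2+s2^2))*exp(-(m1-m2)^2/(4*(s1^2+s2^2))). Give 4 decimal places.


Squared Hellinger distance for Gaussians:
H^2 = 1 - sqrt(2*s1*s2/(s1^2+s2^2)) * exp(-(m1-m2)^2/(4*(s1^2+s2^2))).
s1^2 = 16, s2^2 = 16, s1^2+s2^2 = 32.
sqrt(2*4*4/(32)) = 1.0.
(m1-m2)^2 = (6)^2 = 36.
exp(-36/(4*32)) = exp(-0.28125) = 0.75484.
H^2 = 1 - 1.0*0.75484 = 0.2452

0.2452


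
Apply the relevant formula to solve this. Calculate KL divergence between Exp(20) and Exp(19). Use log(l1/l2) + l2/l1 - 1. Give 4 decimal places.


KL divergence for exponential family:
KL = log(l1/l2) + l2/l1 - 1.
log(20/19) = 0.051293.
19/20 = 0.95.
KL = 0.051293 + 0.95 - 1 = 0.0013

0.0013


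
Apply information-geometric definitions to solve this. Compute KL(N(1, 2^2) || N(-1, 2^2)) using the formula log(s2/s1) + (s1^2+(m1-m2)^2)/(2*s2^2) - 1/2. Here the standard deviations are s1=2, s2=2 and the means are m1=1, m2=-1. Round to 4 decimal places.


KL divergence between normal distributions:
KL = log(s2/s1) + (s1^2 + (m1-m2)^2)/(2*s2^2) - 1/2.
log(2/2) = 0.0.
(2^2 + (1--1)^2)/(2*2^2) = (4 + 4)/8 = 1.0.
KL = 0.0 + 1.0 - 0.5 = 0.5000

0.5000


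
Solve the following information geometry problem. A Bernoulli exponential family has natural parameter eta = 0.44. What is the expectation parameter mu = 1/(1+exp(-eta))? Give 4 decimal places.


Dual coordinate (expectation parameter) for Bernoulli:
mu = 1/(1+exp(-eta)).
eta = 0.44.
exp(-eta) = exp(-0.44) = 0.644036.
mu = 1/(1+0.644036) = 0.6083

0.6083


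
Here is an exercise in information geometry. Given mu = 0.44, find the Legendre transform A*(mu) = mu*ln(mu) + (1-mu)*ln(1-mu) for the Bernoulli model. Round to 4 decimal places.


Legendre transform for Bernoulli:
A*(mu) = mu*log(mu) + (1-mu)*log(1-mu).
mu = 0.44, 1-mu = 0.56.
mu*log(mu) = 0.44*log(0.44) = -0.361231.
(1-mu)*log(1-mu) = 0.56*log(0.56) = -0.324698.
A* = -0.361231 + -0.324698 = -0.6859

-0.6859


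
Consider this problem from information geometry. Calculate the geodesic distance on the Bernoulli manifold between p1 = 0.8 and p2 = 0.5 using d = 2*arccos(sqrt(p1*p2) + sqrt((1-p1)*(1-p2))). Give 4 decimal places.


Geodesic distance on Bernoulli manifold:
d(p1,p2) = 2*arccos(sqrt(p1*p2) + sqrt((1-p1)*(1-p2))).
sqrt(p1*p2) = sqrt(0.8*0.5) = 0.632456.
sqrt((1-p1)*(1-p2)) = sqrt(0.2*0.5) = 0.316228.
arg = 0.632456 + 0.316228 = 0.948683.
d = 2*arccos(0.948683) = 0.6435

0.6435


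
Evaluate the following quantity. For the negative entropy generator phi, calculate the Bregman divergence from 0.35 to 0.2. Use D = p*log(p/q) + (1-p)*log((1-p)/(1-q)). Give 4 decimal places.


Bregman divergence with negative entropy generator:
D = p*log(p/q) + (1-p)*log((1-p)/(1-q)).
p = 0.35, q = 0.2.
p*log(p/q) = 0.35*log(0.35/0.2) = 0.195866.
(1-p)*log((1-p)/(1-q)) = 0.65*log(0.65/0.8) = -0.134966.
D = 0.195866 + -0.134966 = 0.0609

0.0609


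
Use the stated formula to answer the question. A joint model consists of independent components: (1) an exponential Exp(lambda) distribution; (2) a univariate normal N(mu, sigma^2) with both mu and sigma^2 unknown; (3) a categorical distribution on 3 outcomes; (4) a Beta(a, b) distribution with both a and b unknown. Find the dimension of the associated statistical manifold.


The dimension of a statistical manifold equals the number of free
(independent) real parameters of the model. For a product of independent
blocks the parameter counts add.
- exponential (lambda): 1.
- normal (mu, sigma^2): 2.
- categorical on 3 outcomes (probabilities sum to 1): 3-1 = 2.
- Beta (a, b): 2.
Total = 1 + 2 + 2 + 2 = 7.
Dimension = 7

7


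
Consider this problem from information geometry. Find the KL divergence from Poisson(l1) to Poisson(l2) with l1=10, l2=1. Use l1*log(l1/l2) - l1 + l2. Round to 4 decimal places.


KL divergence for Poisson:
KL = l1*log(l1/l2) - l1 + l2.
l1 = 10, l2 = 1.
log(10/1) = 2.302585.
l1*log(l1/l2) = 10 * 2.302585 = 23.025851.
KL = 23.025851 - 10 + 1 = 14.0259

14.0259


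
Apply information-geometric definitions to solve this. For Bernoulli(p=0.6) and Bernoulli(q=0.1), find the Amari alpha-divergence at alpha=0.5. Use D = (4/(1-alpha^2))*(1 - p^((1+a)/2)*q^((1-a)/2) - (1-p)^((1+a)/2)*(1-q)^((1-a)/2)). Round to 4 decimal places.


Amari alpha-divergence:
D = (4/(1-alpha^2))*(1 - p^((1+a)/2)*q^((1-a)/2) - (1-p)^((1+a)/2)*(1-q)^((1-a)/2)).
alpha = 0.5, p = 0.6, q = 0.1.
e1 = (1+alpha)/2 = 0.75, e2 = (1-alpha)/2 = 0.25.
t1 = p^e1 * q^e2 = 0.6^0.75 * 0.1^0.25 = 0.383366.
t2 = (1-p)^e1 * (1-q)^e2 = 0.4^0.75 * 0.9^0.25 = 0.489898.
4/(1-alpha^2) = 5.333333.
D = 5.333333*(1 - 0.383366 - 0.489898) = 0.6759

0.6759


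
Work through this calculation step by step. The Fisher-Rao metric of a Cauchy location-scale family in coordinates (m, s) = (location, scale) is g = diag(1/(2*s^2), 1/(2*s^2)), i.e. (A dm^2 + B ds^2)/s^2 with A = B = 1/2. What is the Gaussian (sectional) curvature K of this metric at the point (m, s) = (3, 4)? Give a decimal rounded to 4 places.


The metric has the form g = (A dm^2 + B ds^2)/s^2 with A = 1/2, B = 1/2.
Substitute u = sqrt(A/B)*m: g = B*(du^2 + ds^2)/s^2, i.e. B times the
Poincare upper half-plane metric, which has constant Gaussian curvature -1.
Scaling a 2D metric by a constant c divides the Gaussian curvature by c,
so K = -1/B = -1/(1/2) = -2.0000 everywhere (the point (m, s) = (3, 4) is irrelevant:
the curvature is constant).
The requested Gaussian curvature is K = -2.0000.

-2.0000


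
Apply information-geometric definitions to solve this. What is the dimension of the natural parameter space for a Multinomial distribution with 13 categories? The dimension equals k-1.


Exponential family dimension calculation:
For Multinomial with k=13 categories, dim = k-1 = 12.

12


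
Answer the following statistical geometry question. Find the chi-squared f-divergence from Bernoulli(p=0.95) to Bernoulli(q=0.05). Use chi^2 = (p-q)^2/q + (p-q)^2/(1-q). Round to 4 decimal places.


Chi-squared divergence between Bernoulli distributions:
chi^2 = (p-q)^2/q + (p-q)^2/(1-q).
p = 0.95, q = 0.05, p-q = 0.9.
(p-q)^2 = 0.81.
term1 = 0.81/0.05 = 16.2.
term2 = 0.81/0.95 = 0.852632.
chi^2 = 16.2 + 0.852632 = 17.0526

17.0526


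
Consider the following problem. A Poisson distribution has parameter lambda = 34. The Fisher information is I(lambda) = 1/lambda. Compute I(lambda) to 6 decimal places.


Fisher information for Poisson: I(lambda) = 1/lambda.
lambda = 34.
I(lambda) = 1/34 = 0.029412

0.029412


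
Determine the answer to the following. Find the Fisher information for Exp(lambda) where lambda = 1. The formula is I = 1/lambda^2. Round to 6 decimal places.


Fisher information for exponential: I(lambda) = 1/lambda^2.
lambda = 1, lambda^2 = 1.
I = 1/1 = 1.000000

1.000000


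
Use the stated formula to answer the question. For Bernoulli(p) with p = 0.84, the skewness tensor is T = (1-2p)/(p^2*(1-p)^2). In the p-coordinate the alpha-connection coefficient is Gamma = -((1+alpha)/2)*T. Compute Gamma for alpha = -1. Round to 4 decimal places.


Skewness (Amari-Chentsov) tensor: T = (1-2p)/(p^2*(1-p)^2).
p = 0.84, 1-2p = -0.68, p^2 = 0.7056, (1-p)^2 = 0.0256.
T = -0.68/(0.7056 * 0.0256) = -37.645266.
In the p-coordinate, Gamma^(alpha) = Gamma^(0) - (alpha/2)*T with Gamma^(0) = (1/2)*g'(p) = -T/2,
so Gamma^(alpha) = -((1+alpha)/2)*T.
alpha = -1, -(1+alpha)/2 = 0.0.
Gamma = 0.0 * -37.645266 = 0.0000

0.0000


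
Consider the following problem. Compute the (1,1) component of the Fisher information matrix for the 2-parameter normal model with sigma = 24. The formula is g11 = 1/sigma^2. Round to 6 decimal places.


For the 2-parameter normal family, the Fisher metric has:
  g11 = 1/sigma^2, g22 = 2/sigma^2.
sigma = 24, sigma^2 = 576.
g11 = 0.001736

0.001736


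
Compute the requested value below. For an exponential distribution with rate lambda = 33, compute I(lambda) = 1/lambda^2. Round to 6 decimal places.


Fisher information for exponential: I(lambda) = 1/lambda^2.
lambda = 33, lambda^2 = 1089.
I = 1/1089 = 0.000918

0.000918


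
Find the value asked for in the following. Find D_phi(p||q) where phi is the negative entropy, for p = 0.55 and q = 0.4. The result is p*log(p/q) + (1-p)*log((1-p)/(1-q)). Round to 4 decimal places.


Bregman divergence with negative entropy generator:
D = p*log(p/q) + (1-p)*log((1-p)/(1-q)).
p = 0.55, q = 0.4.
p*log(p/q) = 0.55*log(0.55/0.4) = 0.17515.
(1-p)*log((1-p)/(1-q)) = 0.45*log(0.45/0.6) = -0.129457.
D = 0.17515 + -0.129457 = 0.0457

0.0457


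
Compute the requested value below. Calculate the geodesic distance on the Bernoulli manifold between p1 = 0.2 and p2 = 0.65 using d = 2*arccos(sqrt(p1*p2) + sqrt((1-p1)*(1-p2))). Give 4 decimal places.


Geodesic distance on Bernoulli manifold:
d(p1,p2) = 2*arccos(sqrt(p1*p2) + sqrt((1-p1)*(1-p2))).
sqrt(p1*p2) = sqrt(0.2*0.65) = 0.360555.
sqrt((1-p1)*(1-p2)) = sqrt(0.8*0.35) = 0.52915.
arg = 0.360555 + 0.52915 = 0.889705.
d = 2*arccos(0.889705) = 0.9482

0.9482


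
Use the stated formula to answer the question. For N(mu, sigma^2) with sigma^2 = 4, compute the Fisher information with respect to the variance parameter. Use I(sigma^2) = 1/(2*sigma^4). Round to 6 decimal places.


Fisher information for variance: I(sigma^2) = 1/(2*sigma^4).
sigma^2 = 4, so sigma^4 = 16.
I = 1/(2*16) = 1/32 = 0.031250

0.031250


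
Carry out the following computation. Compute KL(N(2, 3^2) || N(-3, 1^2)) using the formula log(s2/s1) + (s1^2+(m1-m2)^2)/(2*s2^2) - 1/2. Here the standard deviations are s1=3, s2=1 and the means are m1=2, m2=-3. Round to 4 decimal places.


KL divergence between normal distributions:
KL = log(s2/s1) + (s1^2 + (m1-m2)^2)/(2*s2^2) - 1/2.
log(1/3) = -1.098612.
(3^2 + (2--3)^2)/(2*1^2) = (9 + 25)/2 = 17.0.
KL = -1.098612 + 17.0 - 0.5 = 15.4014

15.4014


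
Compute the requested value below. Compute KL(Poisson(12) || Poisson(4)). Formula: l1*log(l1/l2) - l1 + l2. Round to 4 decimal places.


KL divergence for Poisson:
KL = l1*log(l1/l2) - l1 + l2.
l1 = 12, l2 = 4.
log(12/4) = 1.098612.
l1*log(l1/l2) = 12 * 1.098612 = 13.183347.
KL = 13.183347 - 12 + 4 = 5.1833

5.1833


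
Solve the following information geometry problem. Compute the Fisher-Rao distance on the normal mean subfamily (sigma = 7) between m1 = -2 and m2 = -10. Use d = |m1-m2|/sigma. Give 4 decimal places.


On the fixed-variance normal subfamily, geodesic distance = |m1-m2|/sigma.
|-2 - -10| = 8.
sigma = 7.
d = 8/7 = 1.1429

1.1429


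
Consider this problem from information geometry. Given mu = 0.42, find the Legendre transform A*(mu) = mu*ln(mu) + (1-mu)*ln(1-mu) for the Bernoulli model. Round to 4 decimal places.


Legendre transform for Bernoulli:
A*(mu) = mu*log(mu) + (1-mu)*log(1-mu).
mu = 0.42, 1-mu = 0.58.
mu*log(mu) = 0.42*log(0.42) = -0.36435.
(1-mu)*log(1-mu) = 0.58*log(0.58) = -0.315942.
A* = -0.36435 + -0.315942 = -0.6803

-0.6803


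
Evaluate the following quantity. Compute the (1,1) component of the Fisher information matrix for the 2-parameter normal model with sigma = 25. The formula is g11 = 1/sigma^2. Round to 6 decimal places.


For the 2-parameter normal family, the Fisher metric has:
  g11 = 1/sigma^2, g22 = 2/sigma^2.
sigma = 25, sigma^2 = 625.
g11 = 0.001600

0.001600


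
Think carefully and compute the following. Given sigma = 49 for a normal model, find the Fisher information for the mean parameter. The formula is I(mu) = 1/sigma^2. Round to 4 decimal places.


The Fisher information for the mean of a normal distribution is I(mu) = 1/sigma^2.
sigma = 49, so sigma^2 = 2401.
I(mu) = 1/2401 = 0.0004

0.0004


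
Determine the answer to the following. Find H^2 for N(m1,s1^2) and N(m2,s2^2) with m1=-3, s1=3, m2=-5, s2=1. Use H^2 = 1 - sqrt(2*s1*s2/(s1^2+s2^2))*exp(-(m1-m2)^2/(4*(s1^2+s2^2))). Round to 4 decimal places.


Squared Hellinger distance for Gaussians:
H^2 = 1 - sqrt(2*s1*s2/(s1^2+s2^2)) * exp(-(m1-m2)^2/(4*(s1^2+s2^2))).
s1^2 = 9, s2^2 = 1, s1^2+s2^2 = 10.
sqrt(2*3*1/(10)) = 0.774597.
(m1-m2)^2 = (2)^2 = 4.
exp(-4/(4*10)) = exp(-0.1) = 0.904837.
H^2 = 1 - 0.774597*0.904837 = 0.2991

0.2991


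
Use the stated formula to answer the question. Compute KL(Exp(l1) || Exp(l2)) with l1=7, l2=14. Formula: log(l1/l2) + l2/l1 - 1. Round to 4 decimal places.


KL divergence for exponential family:
KL = log(l1/l2) + l2/l1 - 1.
log(7/14) = -0.693147.
14/7 = 2.0.
KL = -0.693147 + 2.0 - 1 = 0.3069

0.3069


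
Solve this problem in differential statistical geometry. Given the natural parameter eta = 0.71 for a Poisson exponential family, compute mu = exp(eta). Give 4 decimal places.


Expectation parameter for Poisson exponential family:
mu = exp(eta).
eta = 0.71.
mu = exp(0.71) = 2.0340

2.0340


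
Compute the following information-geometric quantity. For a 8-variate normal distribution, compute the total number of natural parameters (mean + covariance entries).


Exponential family dimension calculation:
For 8-dim MVN: mean has 8 params, covariance has 8*9/2 = 36 unique entries.
Total dim = 8 + 36 = 44.

44


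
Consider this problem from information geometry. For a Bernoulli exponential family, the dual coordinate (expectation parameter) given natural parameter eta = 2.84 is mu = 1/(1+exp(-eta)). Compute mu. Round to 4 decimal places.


Dual coordinate (expectation parameter) for Bernoulli:
mu = 1/(1+exp(-eta)).
eta = 2.84.
exp(-eta) = exp(-2.84) = 0.058426.
mu = 1/(1+0.058426) = 0.9448

0.9448


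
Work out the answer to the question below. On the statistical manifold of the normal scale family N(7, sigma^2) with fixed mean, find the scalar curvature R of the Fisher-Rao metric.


This family has a single free parameter, so its statistical manifold
is 1-dimensional. The Riemann curvature tensor of any 1-dimensional
Riemannian manifold vanishes identically, so R = 0.

0


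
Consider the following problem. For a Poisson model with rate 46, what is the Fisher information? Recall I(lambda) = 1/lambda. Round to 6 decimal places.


Fisher information for Poisson: I(lambda) = 1/lambda.
lambda = 46.
I(lambda) = 1/46 = 0.021739

0.021739


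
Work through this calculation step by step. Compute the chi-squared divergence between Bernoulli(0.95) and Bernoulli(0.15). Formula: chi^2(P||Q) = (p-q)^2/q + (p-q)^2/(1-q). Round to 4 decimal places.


Chi-squared divergence between Bernoulli distributions:
chi^2 = (p-q)^2/q + (p-q)^2/(1-q).
p = 0.95, q = 0.15, p-q = 0.8.
(p-q)^2 = 0.64.
term1 = 0.64/0.15 = 4.266667.
term2 = 0.64/0.85 = 0.752941.
chi^2 = 4.266667 + 0.752941 = 5.0196

5.0196


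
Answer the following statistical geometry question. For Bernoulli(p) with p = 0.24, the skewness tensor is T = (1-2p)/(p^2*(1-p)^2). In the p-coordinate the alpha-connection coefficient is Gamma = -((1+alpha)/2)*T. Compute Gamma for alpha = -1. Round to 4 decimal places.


Skewness (Amari-Chentsov) tensor: T = (1-2p)/(p^2*(1-p)^2).
p = 0.24, 1-2p = 0.52, p^2 = 0.0576, (1-p)^2 = 0.5776.
T = 0.52/(0.0576 * 0.5776) = 15.629809.
In the p-coordinate, Gamma^(alpha) = Gamma^(0) - (alpha/2)*T with Gamma^(0) = (1/2)*g'(p) = -T/2,
so Gamma^(alpha) = -((1+alpha)/2)*T.
alpha = -1, -(1+alpha)/2 = 0.0.
Gamma = 0.0 * 15.629809 = 0.0000

0.0000


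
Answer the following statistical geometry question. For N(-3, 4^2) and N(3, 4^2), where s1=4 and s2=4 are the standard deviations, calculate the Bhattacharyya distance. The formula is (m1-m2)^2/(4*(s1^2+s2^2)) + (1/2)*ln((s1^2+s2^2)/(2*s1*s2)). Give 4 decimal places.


Bhattacharyya distance between two Gaussians:
DB = (m1-m2)^2/(4*(s1^2+s2^2)) + (1/2)*ln((s1^2+s2^2)/(2*s1*s2)).
(m1-m2)^2 = (-6)^2 = 36.
s1^2+s2^2 = 16 + 16 = 32.
term1 = 36/128 = 0.28125.
term2 = 0.5*ln(32/32.0) = 0.0.
DB = 0.28125 + 0.0 = 0.2813

0.2813


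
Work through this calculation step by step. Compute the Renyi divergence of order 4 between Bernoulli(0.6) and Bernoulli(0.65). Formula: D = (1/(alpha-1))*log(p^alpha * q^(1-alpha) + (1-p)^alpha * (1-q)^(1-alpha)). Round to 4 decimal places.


Renyi divergence of order alpha between Bernoulli distributions:
D = (1/(alpha-1))*log(p^alpha * q^(1-alpha) + (1-p)^alpha * (1-q)^(1-alpha)).
alpha = 4, p = 0.6, q = 0.65.
p^alpha * q^(1-alpha) = 0.6^4 * 0.65^-3 = 0.471916.
(1-p)^alpha * (1-q)^(1-alpha) = 0.4^4 * 0.35^-3 = 0.597085.
sum = 0.471916 + 0.597085 = 1.069001.
D = (1/3)*log(1.069001) = 0.0222

0.0222


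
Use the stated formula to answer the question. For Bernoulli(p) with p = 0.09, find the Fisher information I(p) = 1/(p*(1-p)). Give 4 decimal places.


For Bernoulli(p), Fisher information is I(p) = 1/(p*(1-p)).
p = 0.09, 1-p = 0.91.
p*(1-p) = 0.0819.
I(p) = 1/0.0819 = 12.2100

12.2100


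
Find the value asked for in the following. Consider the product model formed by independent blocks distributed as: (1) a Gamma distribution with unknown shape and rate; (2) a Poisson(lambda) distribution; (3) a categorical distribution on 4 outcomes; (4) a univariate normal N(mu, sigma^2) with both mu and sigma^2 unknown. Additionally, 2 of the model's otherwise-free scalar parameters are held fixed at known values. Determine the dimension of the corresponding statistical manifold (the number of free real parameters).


The dimension of a statistical manifold equals the number of free
(independent) real parameters of the model. For a product of independent
blocks the parameter counts add.
- Gamma (shape, rate): 2.
- Poisson (lambda): 1.
- categorical on 4 outcomes (probabilities sum to 1): 4-1 = 3.
- normal (mu, sigma^2): 2.
Total = 2 + 1 + 3 + 2 = 8.
2 parameter(s) fixed at known values: 8 - 2 = 6.
Dimension = 6

6


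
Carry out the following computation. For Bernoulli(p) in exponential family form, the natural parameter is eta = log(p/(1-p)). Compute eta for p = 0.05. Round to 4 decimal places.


Natural parameter for Bernoulli: eta = log(p/(1-p)).
p = 0.05, 1-p = 0.95.
p/(1-p) = 0.052632.
eta = log(0.052632) = -2.9444

-2.9444


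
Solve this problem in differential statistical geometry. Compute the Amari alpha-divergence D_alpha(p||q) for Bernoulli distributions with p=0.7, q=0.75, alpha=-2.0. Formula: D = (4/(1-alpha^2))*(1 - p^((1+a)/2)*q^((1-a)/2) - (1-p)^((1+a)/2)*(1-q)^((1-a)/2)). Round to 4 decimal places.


Amari alpha-divergence:
D = (4/(1-alpha^2))*(1 - p^((1+a)/2)*q^((1-a)/2) - (1-p)^((1+a)/2)*(1-q)^((1-a)/2)).
alpha = -2.0, p = 0.7, q = 0.75.
e1 = (1+alpha)/2 = -0.5, e2 = (1-alpha)/2 = 1.5.
t1 = p^e1 * q^e2 = 0.7^-0.5 * 0.75^1.5 = 0.776324.
t2 = (1-p)^e1 * (1-q)^e2 = 0.3^-0.5 * 0.25^1.5 = 0.228218.
4/(1-alpha^2) = -1.333333.
D = -1.333333*(1 - 0.776324 - 0.228218) = 0.0061

0.0061


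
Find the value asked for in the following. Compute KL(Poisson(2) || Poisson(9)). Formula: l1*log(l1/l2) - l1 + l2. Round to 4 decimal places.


KL divergence for Poisson:
KL = l1*log(l1/l2) - l1 + l2.
l1 = 2, l2 = 9.
log(2/9) = -1.504077.
l1*log(l1/l2) = 2 * -1.504077 = -3.008155.
KL = -3.008155 - 2 + 9 = 3.9918

3.9918


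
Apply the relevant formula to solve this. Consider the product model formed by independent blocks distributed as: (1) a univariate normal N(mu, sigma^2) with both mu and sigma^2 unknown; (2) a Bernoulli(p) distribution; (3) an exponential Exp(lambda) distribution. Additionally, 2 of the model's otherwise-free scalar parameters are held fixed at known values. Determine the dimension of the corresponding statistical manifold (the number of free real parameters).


The dimension of a statistical manifold equals the number of free
(independent) real parameters of the model. For a product of independent
blocks the parameter counts add.
- normal (mu, sigma^2): 2.
- Bernoulli (p): 1.
- exponential (lambda): 1.
Total = 2 + 1 + 1 = 4.
2 parameter(s) fixed at known values: 4 - 2 = 2.
Dimension = 2

2


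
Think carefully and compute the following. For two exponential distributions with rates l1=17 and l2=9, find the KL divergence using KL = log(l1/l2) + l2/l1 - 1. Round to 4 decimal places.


KL divergence for exponential family:
KL = log(l1/l2) + l2/l1 - 1.
log(17/9) = 0.635989.
9/17 = 0.529412.
KL = 0.635989 + 0.529412 - 1 = 0.1654

0.1654


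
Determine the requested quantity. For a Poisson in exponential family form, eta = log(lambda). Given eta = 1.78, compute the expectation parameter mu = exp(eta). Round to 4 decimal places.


Expectation parameter for Poisson exponential family:
mu = exp(eta).
eta = 1.78.
mu = exp(1.78) = 5.9299

5.9299


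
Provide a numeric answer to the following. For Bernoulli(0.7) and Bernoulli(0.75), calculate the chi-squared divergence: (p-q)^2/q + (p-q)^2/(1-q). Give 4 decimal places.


Chi-squared divergence between Bernoulli distributions:
chi^2 = (p-q)^2/q + (p-q)^2/(1-q).
p = 0.7, q = 0.75, p-q = -0.05.
(p-q)^2 = 0.0025.
term1 = 0.0025/0.75 = 0.003333.
term2 = 0.0025/0.25 = 0.01.
chi^2 = 0.003333 + 0.01 = 0.0133

0.0133


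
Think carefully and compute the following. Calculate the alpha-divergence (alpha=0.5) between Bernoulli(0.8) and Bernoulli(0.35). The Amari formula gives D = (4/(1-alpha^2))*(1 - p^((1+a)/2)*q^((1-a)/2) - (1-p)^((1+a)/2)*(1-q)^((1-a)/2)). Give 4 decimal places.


Amari alpha-divergence:
D = (4/(1-alpha^2))*(1 - p^((1+a)/2)*q^((1-a)/2) - (1-p)^((1+a)/2)*(1-q)^((1-a)/2)).
alpha = 0.5, p = 0.8, q = 0.35.
e1 = (1+alpha)/2 = 0.75, e2 = (1-alpha)/2 = 0.25.
t1 = p^e1 * q^e2 = 0.8^0.75 * 0.35^0.25 = 0.650631.
t2 = (1-p)^e1 * (1-q)^e2 = 0.2^0.75 * 0.65^0.25 = 0.268535.
4/(1-alpha^2) = 5.333333.
D = 5.333333*(1 - 0.650631 - 0.268535) = 0.4311

0.4311


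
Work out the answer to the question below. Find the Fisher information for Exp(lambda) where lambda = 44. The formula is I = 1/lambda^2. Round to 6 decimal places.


Fisher information for exponential: I(lambda) = 1/lambda^2.
lambda = 44, lambda^2 = 1936.
I = 1/1936 = 0.000517

0.000517


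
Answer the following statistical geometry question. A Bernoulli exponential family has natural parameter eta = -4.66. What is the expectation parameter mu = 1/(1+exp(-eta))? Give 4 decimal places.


Dual coordinate (expectation parameter) for Bernoulli:
mu = 1/(1+exp(-eta)).
eta = -4.66.
exp(-eta) = exp(4.66) = 105.636082.
mu = 1/(1+105.636082) = 0.0094

0.0094


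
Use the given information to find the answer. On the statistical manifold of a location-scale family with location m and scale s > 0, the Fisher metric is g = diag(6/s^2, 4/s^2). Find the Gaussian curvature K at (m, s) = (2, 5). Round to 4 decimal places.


The metric has the form g = (A dm^2 + B ds^2)/s^2 with A = 6, B = 4.
Substitute u = sqrt(A/B)*m: g = B*(du^2 + ds^2)/s^2, i.e. B times the
Poincare upper half-plane metric, which has constant Gaussian curvature -1.
Scaling a 2D metric by a constant c divides the Gaussian curvature by c,
so K = -1/B = -1/(4) = -0.2500 everywhere (the point (m, s) = (2, 5) is irrelevant:
the curvature is constant).
The requested Gaussian curvature is K = -0.2500.

-0.2500


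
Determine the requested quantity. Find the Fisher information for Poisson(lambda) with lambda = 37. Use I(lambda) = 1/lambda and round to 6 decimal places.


Fisher information for Poisson: I(lambda) = 1/lambda.
lambda = 37.
I(lambda) = 1/37 = 0.027027

0.027027


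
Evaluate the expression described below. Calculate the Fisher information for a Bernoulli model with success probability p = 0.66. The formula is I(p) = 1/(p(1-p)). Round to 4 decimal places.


For Bernoulli(p), Fisher information is I(p) = 1/(p*(1-p)).
p = 0.66, 1-p = 0.34.
p*(1-p) = 0.2244.
I(p) = 1/0.2244 = 4.4563

4.4563


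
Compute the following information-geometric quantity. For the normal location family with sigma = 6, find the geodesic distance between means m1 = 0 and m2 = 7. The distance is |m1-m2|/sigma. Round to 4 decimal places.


On the fixed-variance normal subfamily, geodesic distance = |m1-m2|/sigma.
|0 - 7| = 7.
sigma = 6.
d = 7/6 = 1.1667

1.1667


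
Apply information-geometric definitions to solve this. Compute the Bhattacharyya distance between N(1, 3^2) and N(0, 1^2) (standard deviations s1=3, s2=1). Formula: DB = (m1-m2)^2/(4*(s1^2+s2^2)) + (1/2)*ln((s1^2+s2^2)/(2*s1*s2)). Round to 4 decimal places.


Bhattacharyya distance between two Gaussians:
DB = (m1-m2)^2/(4*(s1^2+s2^2)) + (1/2)*ln((s1^2+s2^2)/(2*s1*s2)).
(m1-m2)^2 = (1)^2 = 1.
s1^2+s2^2 = 9 + 1 = 10.
term1 = 1/40 = 0.025.
term2 = 0.5*ln(10/6.0) = 0.255413.
DB = 0.025 + 0.255413 = 0.2804

0.2804


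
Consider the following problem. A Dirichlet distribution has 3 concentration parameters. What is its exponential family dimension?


Exponential family dimension calculation:
Dirichlet with 3 components has 3 natural parameters.

3


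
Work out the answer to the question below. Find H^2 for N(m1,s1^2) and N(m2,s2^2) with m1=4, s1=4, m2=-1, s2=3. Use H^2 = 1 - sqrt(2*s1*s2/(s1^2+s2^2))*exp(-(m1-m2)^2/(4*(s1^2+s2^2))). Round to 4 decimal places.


Squared Hellinger distance for Gaussians:
H^2 = 1 - sqrt(2*s1*s2/(s1^2+s2^2)) * exp(-(m1-m2)^2/(4*(s1^2+s2^2))).
s1^2 = 16, s2^2 = 9, s1^2+s2^2 = 25.
sqrt(2*4*3/(25)) = 0.979796.
(m1-m2)^2 = (5)^2 = 25.
exp(-25/(4*25)) = exp(-0.25) = 0.778801.
H^2 = 1 - 0.979796*0.778801 = 0.2369

0.2369


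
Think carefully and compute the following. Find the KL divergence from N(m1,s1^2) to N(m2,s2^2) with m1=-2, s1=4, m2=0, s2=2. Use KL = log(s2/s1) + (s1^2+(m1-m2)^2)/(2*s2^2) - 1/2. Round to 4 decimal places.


KL divergence between normal distributions:
KL = log(s2/s1) + (s1^2 + (m1-m2)^2)/(2*s2^2) - 1/2.
log(2/4) = -0.693147.
(4^2 + (-2-0)^2)/(2*2^2) = (16 + 4)/8 = 2.5.
KL = -0.693147 + 2.5 - 0.5 = 1.3069

1.3069


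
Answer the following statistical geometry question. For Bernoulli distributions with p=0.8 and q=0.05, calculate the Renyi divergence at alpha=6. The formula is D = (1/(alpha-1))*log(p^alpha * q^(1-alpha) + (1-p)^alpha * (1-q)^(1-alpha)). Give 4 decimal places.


Renyi divergence of order alpha between Bernoulli distributions:
D = (1/(alpha-1))*log(p^alpha * q^(1-alpha) + (1-p)^alpha * (1-q)^(1-alpha)).
alpha = 6, p = 0.8, q = 0.05.
p^alpha * q^(1-alpha) = 0.8^6 * 0.05^-5 = 838860.8.
(1-p)^alpha * (1-q)^(1-alpha) = 0.2^6 * 0.95^-5 = 8.3e-05.
sum = 838860.8 + 8.3e-05 = 838860.800083.
D = (1/5)*log(838860.800083) = 2.7280

2.7280
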